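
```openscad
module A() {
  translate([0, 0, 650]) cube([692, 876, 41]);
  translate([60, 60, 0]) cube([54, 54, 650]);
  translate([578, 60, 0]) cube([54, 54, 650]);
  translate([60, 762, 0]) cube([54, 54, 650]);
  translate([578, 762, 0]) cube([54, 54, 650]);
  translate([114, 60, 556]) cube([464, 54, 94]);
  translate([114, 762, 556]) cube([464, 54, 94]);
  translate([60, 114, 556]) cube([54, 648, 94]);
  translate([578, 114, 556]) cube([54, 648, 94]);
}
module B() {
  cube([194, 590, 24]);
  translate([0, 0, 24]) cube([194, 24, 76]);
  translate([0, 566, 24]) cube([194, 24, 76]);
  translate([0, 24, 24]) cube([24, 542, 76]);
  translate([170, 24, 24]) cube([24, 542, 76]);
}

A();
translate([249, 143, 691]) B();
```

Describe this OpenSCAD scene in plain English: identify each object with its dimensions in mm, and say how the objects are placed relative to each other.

A is a table with a 692×876 mm rectangular top, 41 mm thick, top surface at z = 691 mm, supported by four 54×54 mm square legs, each inset 60 mm from the nearest pair of top edges, running from the floor. Four apron rails, 54 mm thick and 94 mm tall, run between adjacent legs with their top edges flush with the underside of the top and their outer faces flush with the legs' outer faces.

B is an open-topped rectangular box: outside dimensions 194×590×100 mm, with a uniform wall and base thickness of 24 mm. The base is a full 194×590 slab on the floor; four walls sit on top of the base. The front and back walls (the −y and +y sides) span the full width; the two side walls fit between them.

The open box is on top of the table, centred.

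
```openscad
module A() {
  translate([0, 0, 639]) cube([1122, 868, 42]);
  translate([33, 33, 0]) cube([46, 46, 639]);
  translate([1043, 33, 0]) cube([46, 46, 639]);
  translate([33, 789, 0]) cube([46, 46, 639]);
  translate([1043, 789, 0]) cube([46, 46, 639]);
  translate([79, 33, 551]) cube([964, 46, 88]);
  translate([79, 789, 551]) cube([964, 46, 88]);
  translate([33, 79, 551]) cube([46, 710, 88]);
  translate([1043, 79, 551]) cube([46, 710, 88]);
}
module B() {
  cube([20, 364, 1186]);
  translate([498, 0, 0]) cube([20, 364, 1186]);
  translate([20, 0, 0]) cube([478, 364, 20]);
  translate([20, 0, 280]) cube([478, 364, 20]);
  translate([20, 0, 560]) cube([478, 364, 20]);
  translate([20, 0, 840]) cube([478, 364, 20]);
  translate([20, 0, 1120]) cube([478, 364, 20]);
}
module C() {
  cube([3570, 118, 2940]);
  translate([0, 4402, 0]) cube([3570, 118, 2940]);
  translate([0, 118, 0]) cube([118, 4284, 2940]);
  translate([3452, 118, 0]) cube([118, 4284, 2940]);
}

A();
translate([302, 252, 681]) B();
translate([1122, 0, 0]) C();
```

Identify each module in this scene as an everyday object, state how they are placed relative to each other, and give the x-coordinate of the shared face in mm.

The table's +x face and the house frame's −x face are both at x = 1122 mm.

A is a table. B is a bookshelf. C is a house frame. The bookshelf is on top of the table, centred. The house frame is against the table's +x side, with their −y faces flush. The x-coordinate of the shared face is 1122 mm.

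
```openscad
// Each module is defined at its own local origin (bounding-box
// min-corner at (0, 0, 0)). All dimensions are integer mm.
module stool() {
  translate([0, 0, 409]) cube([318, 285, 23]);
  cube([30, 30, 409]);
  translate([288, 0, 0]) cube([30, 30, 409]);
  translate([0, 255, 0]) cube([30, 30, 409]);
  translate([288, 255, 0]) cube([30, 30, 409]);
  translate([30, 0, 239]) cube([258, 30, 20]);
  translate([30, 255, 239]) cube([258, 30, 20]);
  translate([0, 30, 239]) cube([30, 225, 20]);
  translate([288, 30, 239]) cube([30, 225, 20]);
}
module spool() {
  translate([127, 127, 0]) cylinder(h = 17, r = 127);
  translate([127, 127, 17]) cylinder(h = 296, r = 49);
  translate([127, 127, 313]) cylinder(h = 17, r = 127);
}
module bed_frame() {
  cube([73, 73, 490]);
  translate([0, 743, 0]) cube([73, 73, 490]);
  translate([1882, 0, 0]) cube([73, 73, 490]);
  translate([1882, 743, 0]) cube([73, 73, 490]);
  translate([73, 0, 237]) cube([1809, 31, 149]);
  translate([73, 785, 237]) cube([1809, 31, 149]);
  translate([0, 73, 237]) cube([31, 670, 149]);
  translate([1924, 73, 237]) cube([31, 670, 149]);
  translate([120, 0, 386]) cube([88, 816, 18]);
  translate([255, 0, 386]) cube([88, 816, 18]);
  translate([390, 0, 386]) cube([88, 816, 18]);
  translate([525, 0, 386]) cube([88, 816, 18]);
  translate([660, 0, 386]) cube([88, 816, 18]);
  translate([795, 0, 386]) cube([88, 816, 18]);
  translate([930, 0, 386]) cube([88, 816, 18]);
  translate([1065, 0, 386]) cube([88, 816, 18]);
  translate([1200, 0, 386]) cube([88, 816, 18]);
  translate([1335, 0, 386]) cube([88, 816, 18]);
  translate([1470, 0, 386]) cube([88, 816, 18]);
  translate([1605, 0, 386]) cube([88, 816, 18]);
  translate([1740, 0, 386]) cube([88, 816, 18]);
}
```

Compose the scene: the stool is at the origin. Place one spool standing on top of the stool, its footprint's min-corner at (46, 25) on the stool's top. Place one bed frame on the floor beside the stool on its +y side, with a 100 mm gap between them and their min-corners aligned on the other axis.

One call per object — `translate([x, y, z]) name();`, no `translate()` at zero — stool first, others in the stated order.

stool();
translate([46, 25, 432]) spool();
translate([0, 385, 0]) bed_frame();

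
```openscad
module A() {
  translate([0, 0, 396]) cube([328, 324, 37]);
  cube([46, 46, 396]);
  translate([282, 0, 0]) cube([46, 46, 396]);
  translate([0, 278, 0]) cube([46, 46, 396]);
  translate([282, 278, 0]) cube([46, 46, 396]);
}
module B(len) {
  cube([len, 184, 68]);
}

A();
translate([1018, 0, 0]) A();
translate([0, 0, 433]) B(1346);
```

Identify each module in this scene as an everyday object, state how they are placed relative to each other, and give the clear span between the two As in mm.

A is a stool. B is a beam. A beam spans the tops of two stools. The clear span between the two stools is 690 mm.

Second stool starts at x = 1018; first ends at x = 328; clear span = 1018 − 328 = 690 mm.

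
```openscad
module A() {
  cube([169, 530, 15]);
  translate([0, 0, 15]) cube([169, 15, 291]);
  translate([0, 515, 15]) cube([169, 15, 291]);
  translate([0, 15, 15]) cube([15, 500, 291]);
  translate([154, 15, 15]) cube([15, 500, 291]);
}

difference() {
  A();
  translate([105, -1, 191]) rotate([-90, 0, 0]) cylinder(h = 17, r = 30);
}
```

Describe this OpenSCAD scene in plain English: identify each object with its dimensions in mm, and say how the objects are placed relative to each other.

A is an open storage box with external size 169×530×306 mm and wall thickness 15 mm (the base is also 15 mm thick). The base covers the whole footprint; the four walls stand on the base, with the y-facing walls full-width and the x-facing walls fitting between their inner faces.

The open box has a circular hole of radius 30 mm through its front wall, centred at (x = 105, z = 191).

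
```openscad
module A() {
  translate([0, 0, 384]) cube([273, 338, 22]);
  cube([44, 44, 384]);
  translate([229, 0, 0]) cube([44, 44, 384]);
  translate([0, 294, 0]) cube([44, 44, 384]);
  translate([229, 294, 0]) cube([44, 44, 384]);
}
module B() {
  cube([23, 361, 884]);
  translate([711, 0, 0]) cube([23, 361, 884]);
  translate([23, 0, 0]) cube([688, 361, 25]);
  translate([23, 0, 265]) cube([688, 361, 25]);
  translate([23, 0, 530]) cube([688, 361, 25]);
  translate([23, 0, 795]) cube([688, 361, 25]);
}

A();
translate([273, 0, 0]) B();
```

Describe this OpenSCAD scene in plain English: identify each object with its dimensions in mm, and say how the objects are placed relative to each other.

A is a simple wooden stool: a rectangular seat 273 mm (x) by 338 mm (y), 22 mm thick, top face at z = 406 mm, on four square legs, each 44×44 mm in cross-section. The legs rest on z = 0, each flush with a corner of the seat.

B is a bookshelf 734 mm wide overall, 361 mm deep and 884 mm tall. The two sides are 23 mm thick vertical panels. 4 horizontal shelves of 25 mm thickness span between the inner faces of the sides; the lowest shelf sits on the floor and shelves are stacked with a clear vertical gap of 240 mm between each pair.

The bookshelf is against the stool's +x side, with their −y faces flush.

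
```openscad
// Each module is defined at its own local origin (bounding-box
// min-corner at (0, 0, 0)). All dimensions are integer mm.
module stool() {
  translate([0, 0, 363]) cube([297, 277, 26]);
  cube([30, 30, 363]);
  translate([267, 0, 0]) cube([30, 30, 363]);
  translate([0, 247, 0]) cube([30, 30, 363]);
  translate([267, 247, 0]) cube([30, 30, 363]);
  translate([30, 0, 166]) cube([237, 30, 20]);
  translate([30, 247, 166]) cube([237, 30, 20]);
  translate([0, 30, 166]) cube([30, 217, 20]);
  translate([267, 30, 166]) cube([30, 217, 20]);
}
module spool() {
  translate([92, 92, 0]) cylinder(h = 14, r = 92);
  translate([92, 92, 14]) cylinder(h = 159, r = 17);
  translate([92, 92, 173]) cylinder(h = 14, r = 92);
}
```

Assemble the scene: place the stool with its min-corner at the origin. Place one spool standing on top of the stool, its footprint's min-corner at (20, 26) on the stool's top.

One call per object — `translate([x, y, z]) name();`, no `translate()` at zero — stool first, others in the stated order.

stool();
translate([20, 26, 389]) spool();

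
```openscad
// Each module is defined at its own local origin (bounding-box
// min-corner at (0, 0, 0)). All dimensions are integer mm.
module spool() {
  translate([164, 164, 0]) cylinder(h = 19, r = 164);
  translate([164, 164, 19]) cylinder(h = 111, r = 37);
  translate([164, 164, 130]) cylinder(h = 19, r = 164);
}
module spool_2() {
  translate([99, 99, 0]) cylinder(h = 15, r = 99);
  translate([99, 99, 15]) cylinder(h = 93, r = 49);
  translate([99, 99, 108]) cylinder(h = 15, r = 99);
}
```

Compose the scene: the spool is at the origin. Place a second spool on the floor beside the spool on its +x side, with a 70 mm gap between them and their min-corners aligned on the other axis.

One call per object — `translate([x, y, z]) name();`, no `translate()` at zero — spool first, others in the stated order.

spool();
translate([398, 0, 0]) spool_2();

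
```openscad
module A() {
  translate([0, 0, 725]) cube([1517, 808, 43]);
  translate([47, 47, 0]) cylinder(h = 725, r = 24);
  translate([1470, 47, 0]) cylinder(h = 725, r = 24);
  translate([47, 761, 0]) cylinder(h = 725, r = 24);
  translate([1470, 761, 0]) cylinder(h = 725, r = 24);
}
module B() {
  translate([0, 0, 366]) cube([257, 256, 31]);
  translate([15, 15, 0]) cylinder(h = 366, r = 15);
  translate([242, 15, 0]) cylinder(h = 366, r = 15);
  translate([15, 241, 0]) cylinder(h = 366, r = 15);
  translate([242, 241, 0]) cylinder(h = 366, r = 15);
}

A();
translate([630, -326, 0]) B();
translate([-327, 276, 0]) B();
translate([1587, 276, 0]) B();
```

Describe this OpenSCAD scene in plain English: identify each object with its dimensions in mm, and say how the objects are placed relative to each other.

A is a rectangular dining table. The top is 1517×808×43 mm with its upper surface at z = 768 mm. It stands on four round legs of 48 mm diameter, each leg's bounding box inset 23 mm from the nearest pair of top edges, running from the floor to the underside of the top.

B is a four-legged stool. The seat is 257×256 mm, 31 mm thick, top at z = 397 mm. It stands on four round legs, each 30 mm in diameter, from z = 0 to the seat underside, each leg's axis is inset half a diameter from the nearest pair of seat edges (so the leg's bounding box is flush with the corner).

Three stools sit around the table at the −y, −x, +x sides.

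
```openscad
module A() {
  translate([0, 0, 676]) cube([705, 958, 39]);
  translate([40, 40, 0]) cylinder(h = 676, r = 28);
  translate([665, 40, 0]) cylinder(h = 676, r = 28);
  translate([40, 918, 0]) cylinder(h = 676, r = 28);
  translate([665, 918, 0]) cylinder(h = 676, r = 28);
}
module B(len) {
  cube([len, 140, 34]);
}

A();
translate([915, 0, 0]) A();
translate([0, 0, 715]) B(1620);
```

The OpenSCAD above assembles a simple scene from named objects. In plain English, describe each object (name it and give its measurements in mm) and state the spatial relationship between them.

A is a rectangular dining table. The top is 705×958×39 mm with its upper surface at z = 715 mm. It stands on four round legs of 56 mm diameter, each leg's bounding box inset 12 mm from the nearest pair of top edges, running from the floor to the underside of the top.

B is a rectangular beam 1620 mm long (x), 140 mm deep (y), 34 mm thick (z).

The beam spans the tops of two tables placed 210 mm apart, resting at z = 715 mm.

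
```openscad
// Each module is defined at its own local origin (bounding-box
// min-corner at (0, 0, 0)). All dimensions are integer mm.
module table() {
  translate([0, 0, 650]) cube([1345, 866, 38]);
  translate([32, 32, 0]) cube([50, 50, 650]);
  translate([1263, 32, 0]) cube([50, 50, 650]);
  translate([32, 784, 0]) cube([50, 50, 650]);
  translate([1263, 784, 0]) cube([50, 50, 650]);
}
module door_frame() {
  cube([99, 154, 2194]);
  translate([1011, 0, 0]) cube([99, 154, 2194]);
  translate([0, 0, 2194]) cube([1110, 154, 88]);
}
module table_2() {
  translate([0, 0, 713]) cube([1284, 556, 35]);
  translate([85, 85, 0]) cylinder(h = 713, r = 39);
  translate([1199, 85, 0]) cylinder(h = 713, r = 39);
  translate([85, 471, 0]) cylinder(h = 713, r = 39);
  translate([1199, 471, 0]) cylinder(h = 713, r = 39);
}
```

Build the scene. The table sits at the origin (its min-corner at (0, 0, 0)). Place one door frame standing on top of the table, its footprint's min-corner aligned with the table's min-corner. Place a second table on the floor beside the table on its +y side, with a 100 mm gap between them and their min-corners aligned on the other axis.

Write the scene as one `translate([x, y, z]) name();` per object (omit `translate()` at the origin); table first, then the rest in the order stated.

table();
translate([0, 0, 688]) door_frame();
translate([0, 966, 0]) table_2();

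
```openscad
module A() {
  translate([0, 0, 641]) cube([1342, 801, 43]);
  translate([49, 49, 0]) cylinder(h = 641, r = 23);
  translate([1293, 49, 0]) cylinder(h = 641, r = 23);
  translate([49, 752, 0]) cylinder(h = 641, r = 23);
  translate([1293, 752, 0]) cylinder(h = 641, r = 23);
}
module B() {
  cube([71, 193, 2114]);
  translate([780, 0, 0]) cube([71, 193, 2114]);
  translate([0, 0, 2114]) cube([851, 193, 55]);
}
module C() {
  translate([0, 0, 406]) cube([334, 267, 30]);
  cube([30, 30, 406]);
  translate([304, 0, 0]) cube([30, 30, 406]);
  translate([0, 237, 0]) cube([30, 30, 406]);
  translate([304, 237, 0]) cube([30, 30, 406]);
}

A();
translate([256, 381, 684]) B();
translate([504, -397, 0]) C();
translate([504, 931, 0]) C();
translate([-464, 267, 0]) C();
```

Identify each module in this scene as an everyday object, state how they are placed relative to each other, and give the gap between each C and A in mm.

A is a table. B is a door frame. C is a stool. The door frame is on top of the table. Three stools sit around the table at the −y, +y, −x sides. The gap between each stool and the table is 130 mm.

Each stool's nearest face is 130 mm from the table's bounding box.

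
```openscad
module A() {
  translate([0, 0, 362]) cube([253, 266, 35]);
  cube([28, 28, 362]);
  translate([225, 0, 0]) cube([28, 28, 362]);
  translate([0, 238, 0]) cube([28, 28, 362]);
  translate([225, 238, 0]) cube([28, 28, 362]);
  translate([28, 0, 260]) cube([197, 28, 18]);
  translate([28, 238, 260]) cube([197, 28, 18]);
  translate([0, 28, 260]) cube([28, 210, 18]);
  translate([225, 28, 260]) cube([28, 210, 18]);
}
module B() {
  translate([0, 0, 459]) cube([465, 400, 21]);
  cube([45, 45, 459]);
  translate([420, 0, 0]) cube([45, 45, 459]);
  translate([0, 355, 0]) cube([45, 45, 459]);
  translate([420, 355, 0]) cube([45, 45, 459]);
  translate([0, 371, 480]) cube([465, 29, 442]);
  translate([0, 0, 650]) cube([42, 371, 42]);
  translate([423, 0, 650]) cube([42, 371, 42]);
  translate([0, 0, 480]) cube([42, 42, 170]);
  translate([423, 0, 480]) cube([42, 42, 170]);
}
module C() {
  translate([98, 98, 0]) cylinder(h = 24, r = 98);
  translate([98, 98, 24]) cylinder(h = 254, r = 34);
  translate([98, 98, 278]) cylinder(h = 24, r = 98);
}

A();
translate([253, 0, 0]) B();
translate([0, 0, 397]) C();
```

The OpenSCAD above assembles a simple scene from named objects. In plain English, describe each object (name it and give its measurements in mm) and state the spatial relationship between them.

A is a four-legged stool. The seat is 253×266 mm, 35 mm thick, top at z = 397 mm. It stands on four square legs, each 28×28 mm in cross-section, from z = 0 to the seat underside, each flush with a corner of the seat. Four stretchers, 28 mm wide and 18 mm tall, connect adjacent legs with their undersides at z = 260 mm, each running between the inner faces of the legs it joins and aligned with the legs' outer faces on the other axis.

B is a chair. The seat is a 465×400×21 mm slab with its top at z = 480 mm, on four 45×45 mm corner legs (flush with the seat edges, standing on z = 0). A flat backrest 29 mm thick, 442 mm tall, spans the full seat width and rises from the seat top along its +y edge, rear face flush with the rear of the seat. Two armrests of 42×42 mm section run along each side from the seat's front edge to the front of the backrest, top faces 212 mm above the seat top and outer faces flush with the seat's x-edges; a 42×42 mm post under the front of each armrest stands on the seat at the front corner.

C is a spool: two coaxial disc flanges of radius 98 mm and thickness 24 mm, joined by a core cylinder of radius 34 mm and height 254 mm. The lower flange rests on z = 0 and the three cylinders share a vertical axis.

The chair is against the stool's +x side, with their −y faces flush. The spool is on top of the stool.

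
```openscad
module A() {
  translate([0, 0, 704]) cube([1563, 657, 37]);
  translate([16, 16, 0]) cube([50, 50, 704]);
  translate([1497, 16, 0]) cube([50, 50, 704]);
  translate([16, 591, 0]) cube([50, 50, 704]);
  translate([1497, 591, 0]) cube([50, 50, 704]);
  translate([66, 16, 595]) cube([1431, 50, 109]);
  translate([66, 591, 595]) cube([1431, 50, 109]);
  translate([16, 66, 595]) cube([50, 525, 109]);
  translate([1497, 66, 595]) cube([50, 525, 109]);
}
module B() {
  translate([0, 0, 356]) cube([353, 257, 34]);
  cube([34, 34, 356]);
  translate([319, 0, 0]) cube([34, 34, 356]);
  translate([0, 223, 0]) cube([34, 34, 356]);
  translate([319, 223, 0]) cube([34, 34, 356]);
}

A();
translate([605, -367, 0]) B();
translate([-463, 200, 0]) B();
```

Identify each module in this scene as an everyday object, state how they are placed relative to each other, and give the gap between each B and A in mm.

A is a table. B is a stool. Two stools sit around the table at the −y, −x sides. The gap between each stool and the table is 110 mm.

Each stool's nearest face is 110 mm from the table's bounding box.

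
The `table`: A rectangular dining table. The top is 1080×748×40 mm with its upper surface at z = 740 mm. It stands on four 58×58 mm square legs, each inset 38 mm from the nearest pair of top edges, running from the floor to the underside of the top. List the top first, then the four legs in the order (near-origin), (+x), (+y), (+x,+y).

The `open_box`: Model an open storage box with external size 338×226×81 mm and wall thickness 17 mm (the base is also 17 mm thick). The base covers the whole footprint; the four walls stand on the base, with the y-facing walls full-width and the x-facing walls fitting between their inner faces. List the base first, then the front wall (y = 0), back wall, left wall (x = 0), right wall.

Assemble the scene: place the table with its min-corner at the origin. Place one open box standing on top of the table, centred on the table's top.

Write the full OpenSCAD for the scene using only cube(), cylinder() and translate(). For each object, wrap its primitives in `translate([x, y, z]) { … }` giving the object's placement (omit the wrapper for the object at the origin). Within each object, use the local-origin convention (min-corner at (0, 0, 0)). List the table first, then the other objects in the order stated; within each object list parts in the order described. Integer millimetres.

translate([0, 0, 700]) cube([1080, 748, 40]);
translate([38, 38, 0]) cube([58, 58, 700]);
translate([984, 38, 0]) cube([58, 58, 700]);
translate([38, 652, 0]) cube([58, 58, 700]);
translate([984, 652, 0]) cube([58, 58, 700]);
translate([371, 261, 740]) {
  cube([338, 226, 17]);
  translate([0, 0, 17]) cube([338, 17, 64]);
  translate([0, 209, 17]) cube([338, 17, 64]);
  translate([0, 17, 17]) cube([17, 192, 64]);
  translate([321, 17, 17]) cube([17, 192, 64]);
}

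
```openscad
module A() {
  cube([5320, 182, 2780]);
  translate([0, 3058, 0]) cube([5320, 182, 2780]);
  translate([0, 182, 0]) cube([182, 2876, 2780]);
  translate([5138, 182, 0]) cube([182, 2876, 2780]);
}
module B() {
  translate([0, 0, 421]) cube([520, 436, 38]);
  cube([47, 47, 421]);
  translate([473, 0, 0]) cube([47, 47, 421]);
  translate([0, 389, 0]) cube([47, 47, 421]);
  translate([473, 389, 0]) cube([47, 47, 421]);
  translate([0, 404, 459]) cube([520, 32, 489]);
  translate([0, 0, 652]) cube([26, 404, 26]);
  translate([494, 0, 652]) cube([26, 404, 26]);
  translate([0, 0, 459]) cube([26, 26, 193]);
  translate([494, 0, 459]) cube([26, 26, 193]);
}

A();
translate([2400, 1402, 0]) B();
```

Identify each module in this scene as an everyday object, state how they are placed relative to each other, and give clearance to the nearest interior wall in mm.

Clearances: x = 2218, y = 1220; minimum 1220 mm.

A is a house frame. B is a chair. The chair sits inside the house frame, centred. The clearance to the nearest interior wall is 1220 mm.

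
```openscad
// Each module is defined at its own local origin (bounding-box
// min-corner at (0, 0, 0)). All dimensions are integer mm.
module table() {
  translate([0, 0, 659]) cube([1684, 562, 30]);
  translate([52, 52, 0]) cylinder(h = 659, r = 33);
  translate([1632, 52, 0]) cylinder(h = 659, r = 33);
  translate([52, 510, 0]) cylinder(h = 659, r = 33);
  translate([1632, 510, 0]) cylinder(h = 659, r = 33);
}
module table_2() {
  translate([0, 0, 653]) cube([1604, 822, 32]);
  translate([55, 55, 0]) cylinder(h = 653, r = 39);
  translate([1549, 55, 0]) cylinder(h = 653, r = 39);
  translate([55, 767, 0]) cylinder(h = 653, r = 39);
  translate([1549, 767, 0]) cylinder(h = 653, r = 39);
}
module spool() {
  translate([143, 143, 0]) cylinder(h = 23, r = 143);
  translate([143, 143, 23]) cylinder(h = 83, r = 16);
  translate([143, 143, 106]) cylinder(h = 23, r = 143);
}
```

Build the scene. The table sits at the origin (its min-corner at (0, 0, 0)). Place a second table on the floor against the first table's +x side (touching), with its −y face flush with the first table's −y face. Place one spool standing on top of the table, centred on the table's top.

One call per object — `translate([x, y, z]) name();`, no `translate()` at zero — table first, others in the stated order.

table();
translate([1684, 0, 0]) table_2();
translate([699, 138, 689]) spool();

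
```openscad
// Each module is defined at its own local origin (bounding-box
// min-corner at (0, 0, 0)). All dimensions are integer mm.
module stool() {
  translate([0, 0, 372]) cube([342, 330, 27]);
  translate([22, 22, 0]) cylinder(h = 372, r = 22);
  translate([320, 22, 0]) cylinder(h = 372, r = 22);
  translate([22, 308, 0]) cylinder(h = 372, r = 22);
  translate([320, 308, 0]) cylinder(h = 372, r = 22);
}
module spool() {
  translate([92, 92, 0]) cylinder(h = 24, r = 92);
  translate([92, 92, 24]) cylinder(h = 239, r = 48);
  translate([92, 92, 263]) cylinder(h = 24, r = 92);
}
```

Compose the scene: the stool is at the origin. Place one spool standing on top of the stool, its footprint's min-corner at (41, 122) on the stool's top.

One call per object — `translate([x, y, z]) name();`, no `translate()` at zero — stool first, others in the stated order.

stool();
translate([41, 122, 399]) spool();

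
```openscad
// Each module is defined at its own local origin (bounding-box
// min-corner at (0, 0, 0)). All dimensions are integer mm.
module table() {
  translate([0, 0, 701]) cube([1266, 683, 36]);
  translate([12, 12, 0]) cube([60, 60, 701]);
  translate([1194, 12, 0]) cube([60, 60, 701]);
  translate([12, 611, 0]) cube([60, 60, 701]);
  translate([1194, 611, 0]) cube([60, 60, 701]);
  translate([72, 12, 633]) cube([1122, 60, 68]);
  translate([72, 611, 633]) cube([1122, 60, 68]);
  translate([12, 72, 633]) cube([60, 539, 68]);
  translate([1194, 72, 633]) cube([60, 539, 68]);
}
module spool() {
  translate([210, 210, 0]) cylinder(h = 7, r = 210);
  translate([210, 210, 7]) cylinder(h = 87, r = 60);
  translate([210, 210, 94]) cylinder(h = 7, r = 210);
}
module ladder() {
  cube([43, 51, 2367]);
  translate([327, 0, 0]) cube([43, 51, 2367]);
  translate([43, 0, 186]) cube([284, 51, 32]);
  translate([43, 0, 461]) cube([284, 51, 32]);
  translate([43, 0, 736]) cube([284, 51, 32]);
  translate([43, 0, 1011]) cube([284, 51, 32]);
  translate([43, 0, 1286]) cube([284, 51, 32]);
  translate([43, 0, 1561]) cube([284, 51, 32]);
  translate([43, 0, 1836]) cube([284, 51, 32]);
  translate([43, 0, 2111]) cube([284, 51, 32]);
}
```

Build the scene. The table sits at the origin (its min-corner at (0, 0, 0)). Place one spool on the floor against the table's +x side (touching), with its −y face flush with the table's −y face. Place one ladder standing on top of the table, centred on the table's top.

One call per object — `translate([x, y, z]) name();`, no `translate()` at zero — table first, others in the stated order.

table();
translate([1266, 0, 0]) spool();
translate([448, 316, 737]) ladder();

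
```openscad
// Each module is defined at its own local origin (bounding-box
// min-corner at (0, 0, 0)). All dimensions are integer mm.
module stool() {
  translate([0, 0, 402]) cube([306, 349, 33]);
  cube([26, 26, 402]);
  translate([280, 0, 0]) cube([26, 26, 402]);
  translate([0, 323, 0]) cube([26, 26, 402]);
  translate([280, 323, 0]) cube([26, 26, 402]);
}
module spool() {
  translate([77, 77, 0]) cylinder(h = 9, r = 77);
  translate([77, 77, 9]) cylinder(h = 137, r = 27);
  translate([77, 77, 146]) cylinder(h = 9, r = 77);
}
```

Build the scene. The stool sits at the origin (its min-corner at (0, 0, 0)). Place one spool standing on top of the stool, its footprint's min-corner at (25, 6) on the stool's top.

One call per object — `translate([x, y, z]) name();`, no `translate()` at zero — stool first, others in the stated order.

stool();
translate([25, 6, 435]) spool();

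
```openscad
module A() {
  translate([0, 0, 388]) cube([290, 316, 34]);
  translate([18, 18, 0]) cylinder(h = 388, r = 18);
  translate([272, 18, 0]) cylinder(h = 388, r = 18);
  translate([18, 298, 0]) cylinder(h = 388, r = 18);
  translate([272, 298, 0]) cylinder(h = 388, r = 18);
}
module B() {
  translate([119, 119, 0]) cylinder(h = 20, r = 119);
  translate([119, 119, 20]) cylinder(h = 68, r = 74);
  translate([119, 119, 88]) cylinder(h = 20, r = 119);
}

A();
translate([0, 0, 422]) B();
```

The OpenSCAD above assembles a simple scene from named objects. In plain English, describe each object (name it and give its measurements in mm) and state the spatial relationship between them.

A is a four-legged stool. The seat is 290×316 mm, 34 mm thick, top at z = 422 mm. It stands on four round legs, each 36 mm in diameter, from z = 0 to the seat underside, each leg's axis is inset half a diameter from the nearest pair of seat edges (so the leg's bounding box is flush with the corner).

B is a spool: two coaxial disc flanges of radius 119 mm and thickness 20 mm, joined by a core cylinder of radius 74 mm and height 68 mm. The lower flange rests on z = 0 and the three cylinders share a vertical axis.

The spool is on top of the stool.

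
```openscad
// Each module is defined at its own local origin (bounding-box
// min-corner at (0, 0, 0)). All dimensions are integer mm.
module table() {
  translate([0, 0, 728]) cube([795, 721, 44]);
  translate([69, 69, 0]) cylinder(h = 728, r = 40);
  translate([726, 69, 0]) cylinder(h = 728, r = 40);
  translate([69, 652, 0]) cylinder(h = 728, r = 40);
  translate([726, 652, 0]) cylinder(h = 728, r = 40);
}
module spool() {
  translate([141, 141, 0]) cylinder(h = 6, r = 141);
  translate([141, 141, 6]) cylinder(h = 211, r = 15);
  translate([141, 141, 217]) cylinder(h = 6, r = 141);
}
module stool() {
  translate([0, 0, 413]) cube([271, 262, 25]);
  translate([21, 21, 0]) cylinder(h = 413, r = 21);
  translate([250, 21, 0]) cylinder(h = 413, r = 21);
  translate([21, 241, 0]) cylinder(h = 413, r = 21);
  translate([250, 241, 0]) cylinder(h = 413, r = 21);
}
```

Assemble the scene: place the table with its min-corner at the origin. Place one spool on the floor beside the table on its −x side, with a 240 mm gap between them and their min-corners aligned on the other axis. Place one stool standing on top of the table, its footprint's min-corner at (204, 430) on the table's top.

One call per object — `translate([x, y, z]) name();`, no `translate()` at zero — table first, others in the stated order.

table();
translate([-522, 0, 0]) spool();
translate([204, 430, 772]) stool();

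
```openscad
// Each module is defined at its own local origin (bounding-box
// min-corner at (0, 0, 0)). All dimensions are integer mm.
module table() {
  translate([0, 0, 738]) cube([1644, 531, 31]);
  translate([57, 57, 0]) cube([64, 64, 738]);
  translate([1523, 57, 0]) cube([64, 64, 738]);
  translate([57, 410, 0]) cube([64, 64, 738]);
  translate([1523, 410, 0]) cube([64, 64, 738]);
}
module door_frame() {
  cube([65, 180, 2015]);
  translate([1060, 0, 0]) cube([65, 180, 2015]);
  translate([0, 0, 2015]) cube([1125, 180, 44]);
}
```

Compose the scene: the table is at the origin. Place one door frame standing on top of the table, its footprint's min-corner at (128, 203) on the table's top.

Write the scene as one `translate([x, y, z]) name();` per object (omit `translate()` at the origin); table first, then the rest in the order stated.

table();
translate([128, 203, 769]) door_frame();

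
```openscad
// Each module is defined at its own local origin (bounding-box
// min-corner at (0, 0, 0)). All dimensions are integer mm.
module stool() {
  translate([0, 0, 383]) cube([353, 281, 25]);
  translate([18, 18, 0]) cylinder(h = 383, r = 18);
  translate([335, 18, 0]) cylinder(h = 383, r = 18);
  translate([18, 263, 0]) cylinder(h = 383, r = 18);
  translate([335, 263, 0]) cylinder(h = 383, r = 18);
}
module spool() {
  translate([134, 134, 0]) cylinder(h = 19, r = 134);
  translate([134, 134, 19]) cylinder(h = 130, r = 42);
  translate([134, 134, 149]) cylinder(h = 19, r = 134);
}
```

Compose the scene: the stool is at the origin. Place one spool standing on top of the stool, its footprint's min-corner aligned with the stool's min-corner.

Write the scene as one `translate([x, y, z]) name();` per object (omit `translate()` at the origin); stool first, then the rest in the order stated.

stool();
translate([0, 0, 408]) spool();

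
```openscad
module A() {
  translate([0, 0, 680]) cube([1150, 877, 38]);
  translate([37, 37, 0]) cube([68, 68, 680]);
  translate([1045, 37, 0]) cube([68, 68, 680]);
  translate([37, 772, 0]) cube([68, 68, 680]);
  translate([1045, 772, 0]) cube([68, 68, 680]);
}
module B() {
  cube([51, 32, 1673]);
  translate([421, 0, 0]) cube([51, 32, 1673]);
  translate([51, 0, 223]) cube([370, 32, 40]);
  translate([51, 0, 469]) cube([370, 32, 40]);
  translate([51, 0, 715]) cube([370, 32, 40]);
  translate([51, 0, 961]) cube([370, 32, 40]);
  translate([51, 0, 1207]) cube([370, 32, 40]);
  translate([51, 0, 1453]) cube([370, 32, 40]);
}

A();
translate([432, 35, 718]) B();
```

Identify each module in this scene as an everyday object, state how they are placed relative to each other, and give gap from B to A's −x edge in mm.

A is a table. B is a ladder. The ladder is on top of the table. The gap from the ladder to the table's −x edge is 432 mm.

The ladder's min-x is at 432; the table's min-x is 0; gap = 432 mm.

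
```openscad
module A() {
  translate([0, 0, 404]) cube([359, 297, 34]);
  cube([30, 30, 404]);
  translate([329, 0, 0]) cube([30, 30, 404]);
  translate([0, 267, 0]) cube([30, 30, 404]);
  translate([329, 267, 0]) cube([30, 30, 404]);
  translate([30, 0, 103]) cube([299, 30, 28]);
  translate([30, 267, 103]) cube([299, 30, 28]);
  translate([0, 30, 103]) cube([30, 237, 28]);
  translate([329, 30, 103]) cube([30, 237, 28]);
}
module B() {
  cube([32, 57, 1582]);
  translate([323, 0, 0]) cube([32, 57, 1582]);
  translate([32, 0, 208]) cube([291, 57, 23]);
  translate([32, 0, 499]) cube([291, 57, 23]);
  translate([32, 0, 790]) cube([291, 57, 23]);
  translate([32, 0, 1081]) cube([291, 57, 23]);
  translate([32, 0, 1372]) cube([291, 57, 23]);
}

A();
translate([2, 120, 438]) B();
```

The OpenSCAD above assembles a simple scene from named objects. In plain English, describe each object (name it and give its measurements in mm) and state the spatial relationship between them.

A is a four-legged stool. The seat is a 359×297×34 mm slab whose top surface is at z = 438 mm; four square legs, each 30×30 mm in cross-section, run from the floor (z = 0) to the underside of the seat, each flush with a corner of the seat. Four stretchers, 30 mm wide and 28 mm tall, connect adjacent legs with their undersides at z = 103 mm, each running between the inner faces of the legs it joins and aligned with the legs' outer faces on the other axis.

B is a wooden ladder with two side rails of 32×57 mm section and 1582 mm height, set 355 mm apart overall. Between them run 5 rectangular rungs (57 mm deep, 23 mm thick), front faces flush with the rails' −y face. The bottom of the first rung is 208 mm above the floor and each subsequent rung is 291 mm higher than the one below.

The ladder is on top of the stool, centred.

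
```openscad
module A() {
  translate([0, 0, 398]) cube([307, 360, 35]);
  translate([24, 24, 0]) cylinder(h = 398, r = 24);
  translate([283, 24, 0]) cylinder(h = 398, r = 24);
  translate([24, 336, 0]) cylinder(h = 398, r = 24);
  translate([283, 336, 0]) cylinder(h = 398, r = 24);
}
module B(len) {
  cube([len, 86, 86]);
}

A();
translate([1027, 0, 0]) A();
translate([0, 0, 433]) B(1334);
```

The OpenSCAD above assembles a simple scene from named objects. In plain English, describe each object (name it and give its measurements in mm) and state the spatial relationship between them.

A is a four-legged stool. The seat is a 307×360×35 mm slab whose top surface is at z = 433 mm; four round legs, each 48 mm in diameter, run from the floor (z = 0) to the underside of the seat, each leg's axis is inset half a diameter from the nearest pair of seat edges (so the leg's bounding box is flush with the corner).

B is a rectangular beam 1334 mm long (x), 86 mm deep (y), 86 mm thick (z).

The beam spans the tops of two stools placed 720 mm apart, resting at z = 433 mm.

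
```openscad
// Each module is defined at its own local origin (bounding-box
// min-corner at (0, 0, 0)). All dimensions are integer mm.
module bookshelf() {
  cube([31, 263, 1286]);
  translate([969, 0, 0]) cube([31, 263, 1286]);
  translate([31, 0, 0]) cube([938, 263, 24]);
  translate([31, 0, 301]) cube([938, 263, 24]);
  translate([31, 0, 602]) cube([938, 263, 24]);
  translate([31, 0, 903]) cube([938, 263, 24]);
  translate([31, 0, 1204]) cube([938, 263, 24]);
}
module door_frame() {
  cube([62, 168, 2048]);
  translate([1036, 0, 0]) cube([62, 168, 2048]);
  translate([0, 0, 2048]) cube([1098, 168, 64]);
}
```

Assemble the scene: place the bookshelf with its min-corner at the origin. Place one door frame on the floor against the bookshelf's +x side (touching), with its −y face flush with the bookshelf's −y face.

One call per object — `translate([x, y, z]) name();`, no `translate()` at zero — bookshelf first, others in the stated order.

bookshelf();
translate([1000, 0, 0]) door_frame();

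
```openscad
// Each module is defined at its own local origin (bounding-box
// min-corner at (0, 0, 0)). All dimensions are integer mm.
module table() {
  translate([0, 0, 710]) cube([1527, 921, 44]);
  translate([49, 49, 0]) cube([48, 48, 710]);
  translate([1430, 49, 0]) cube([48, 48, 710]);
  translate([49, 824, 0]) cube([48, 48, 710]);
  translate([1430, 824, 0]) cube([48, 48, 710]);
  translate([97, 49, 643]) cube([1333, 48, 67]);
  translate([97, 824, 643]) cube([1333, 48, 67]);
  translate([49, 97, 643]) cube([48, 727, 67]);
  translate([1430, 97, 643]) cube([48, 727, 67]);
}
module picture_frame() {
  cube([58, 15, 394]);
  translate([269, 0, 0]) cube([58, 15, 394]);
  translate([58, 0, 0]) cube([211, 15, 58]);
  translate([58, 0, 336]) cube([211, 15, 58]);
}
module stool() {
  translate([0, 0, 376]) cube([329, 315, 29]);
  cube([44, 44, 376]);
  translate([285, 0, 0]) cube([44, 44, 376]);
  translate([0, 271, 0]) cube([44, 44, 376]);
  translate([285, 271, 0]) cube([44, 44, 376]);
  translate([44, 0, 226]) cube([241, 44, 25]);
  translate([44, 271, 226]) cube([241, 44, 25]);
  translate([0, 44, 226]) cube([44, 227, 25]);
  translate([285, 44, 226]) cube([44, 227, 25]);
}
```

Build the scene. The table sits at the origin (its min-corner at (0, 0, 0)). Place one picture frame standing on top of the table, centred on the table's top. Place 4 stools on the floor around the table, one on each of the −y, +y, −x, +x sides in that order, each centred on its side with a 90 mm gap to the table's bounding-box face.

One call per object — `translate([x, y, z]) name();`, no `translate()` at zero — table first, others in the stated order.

table();
translate([600, 453, 754]) picture_frame();
translate([599, -405, 0]) stool();
translate([599, 1011, 0]) stool();
translate([-419, 303, 0]) stool();
translate([1617, 303, 0]) stool();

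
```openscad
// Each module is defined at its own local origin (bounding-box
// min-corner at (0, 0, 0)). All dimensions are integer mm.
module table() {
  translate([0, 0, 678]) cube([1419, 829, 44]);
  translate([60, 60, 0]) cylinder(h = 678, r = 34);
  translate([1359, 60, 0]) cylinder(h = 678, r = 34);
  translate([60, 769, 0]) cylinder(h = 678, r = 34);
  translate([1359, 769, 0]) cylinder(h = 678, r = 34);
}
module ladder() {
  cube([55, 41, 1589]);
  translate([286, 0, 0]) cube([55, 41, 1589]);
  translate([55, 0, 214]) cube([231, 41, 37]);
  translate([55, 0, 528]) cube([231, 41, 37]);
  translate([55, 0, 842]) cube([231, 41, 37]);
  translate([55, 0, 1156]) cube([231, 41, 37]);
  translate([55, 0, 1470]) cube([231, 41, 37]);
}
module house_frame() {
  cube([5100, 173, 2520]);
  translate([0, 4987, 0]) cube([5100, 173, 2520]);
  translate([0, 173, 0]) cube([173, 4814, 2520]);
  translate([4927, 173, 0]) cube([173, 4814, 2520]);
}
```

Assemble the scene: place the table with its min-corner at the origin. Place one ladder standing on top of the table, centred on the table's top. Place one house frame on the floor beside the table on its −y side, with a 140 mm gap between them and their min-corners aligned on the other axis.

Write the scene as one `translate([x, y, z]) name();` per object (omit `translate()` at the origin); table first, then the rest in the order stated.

table();
translate([539, 394, 722]) ladder();
translate([0, -5300, 0]) house_frame();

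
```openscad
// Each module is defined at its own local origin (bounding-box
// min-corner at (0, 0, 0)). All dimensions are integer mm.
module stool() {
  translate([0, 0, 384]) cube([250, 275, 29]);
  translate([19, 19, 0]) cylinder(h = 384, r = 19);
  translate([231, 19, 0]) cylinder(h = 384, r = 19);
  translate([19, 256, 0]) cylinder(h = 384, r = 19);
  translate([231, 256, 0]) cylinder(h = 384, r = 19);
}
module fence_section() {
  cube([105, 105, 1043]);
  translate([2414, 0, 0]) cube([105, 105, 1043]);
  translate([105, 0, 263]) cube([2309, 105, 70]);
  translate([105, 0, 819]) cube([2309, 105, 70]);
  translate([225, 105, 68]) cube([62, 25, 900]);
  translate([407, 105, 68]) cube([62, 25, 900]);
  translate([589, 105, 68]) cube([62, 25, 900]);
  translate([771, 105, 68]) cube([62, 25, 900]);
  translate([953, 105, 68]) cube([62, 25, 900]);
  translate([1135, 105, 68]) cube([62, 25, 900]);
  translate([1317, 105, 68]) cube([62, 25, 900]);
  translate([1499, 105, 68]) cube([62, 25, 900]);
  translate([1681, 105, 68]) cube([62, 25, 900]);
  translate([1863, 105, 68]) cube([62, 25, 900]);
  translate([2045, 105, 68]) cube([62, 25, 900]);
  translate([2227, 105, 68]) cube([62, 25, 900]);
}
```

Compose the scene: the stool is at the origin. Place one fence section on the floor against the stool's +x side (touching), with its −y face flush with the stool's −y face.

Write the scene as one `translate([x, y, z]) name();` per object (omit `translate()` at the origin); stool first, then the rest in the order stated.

stool();
translate([250, 0, 0]) fence_section();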